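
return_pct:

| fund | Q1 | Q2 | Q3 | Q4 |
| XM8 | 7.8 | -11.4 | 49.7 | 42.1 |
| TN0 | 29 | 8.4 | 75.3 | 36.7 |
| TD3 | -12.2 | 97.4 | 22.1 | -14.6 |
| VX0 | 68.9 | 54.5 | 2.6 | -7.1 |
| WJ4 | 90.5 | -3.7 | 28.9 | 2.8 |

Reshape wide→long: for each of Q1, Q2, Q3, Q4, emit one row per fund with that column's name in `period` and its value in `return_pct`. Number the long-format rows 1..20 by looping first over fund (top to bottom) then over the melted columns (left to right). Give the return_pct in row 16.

-7.1

20 rows total (5 × 4). Row 16: index ⌊(16-1)/4⌋ = 3 into fund → VX0; (16-1) mod 4 = 3 into the melted columns → Q4.
So row 16 is (VX0, Q4, -7.1); return_pct = -7.1.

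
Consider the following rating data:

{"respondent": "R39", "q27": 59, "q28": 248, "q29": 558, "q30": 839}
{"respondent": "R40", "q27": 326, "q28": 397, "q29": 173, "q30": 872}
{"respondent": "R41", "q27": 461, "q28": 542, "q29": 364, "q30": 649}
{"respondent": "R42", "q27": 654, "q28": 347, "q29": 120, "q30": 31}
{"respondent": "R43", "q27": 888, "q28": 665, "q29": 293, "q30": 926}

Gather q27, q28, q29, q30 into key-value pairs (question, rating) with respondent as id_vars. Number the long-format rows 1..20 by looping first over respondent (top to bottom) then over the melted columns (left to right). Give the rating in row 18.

665

20 rows total (5 × 4). Row 18: index ⌊(18-1)/4⌋ = 4 into respondent → R43; (18-1) mod 4 = 1 into the melted columns → q28.
So row 18 is (R43, q28, 665); rating = 665.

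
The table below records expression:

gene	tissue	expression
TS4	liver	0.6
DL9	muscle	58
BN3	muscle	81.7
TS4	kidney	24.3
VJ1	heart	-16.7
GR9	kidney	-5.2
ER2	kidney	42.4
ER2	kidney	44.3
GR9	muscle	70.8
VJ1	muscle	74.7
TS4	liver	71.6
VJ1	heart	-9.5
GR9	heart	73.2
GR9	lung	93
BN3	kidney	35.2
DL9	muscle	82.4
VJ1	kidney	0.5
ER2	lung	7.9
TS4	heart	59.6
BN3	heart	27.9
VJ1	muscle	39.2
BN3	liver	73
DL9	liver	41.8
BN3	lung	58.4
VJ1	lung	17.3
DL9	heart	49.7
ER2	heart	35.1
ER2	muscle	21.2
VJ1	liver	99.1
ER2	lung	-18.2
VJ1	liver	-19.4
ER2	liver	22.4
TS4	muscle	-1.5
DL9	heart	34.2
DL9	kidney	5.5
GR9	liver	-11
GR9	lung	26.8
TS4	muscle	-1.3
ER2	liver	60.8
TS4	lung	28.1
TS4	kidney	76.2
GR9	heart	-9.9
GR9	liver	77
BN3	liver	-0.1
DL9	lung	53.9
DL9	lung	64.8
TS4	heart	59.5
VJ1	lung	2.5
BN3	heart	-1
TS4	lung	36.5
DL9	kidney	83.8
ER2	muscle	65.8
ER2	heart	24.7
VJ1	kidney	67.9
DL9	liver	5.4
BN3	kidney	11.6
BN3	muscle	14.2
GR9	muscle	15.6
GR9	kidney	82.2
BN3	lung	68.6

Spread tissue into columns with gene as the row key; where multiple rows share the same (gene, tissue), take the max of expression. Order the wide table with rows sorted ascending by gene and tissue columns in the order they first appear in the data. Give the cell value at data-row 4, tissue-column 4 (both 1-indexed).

73.2

With rows sorted ascending by gene, row 4 is gene=GR9. tissue columns in first-appearance order: liver, muscle, kidney, heart, lung; column 4 is heart.
Long rows with gene=GR9, tissue=heart: max(73.2, -9.9) = 73.2.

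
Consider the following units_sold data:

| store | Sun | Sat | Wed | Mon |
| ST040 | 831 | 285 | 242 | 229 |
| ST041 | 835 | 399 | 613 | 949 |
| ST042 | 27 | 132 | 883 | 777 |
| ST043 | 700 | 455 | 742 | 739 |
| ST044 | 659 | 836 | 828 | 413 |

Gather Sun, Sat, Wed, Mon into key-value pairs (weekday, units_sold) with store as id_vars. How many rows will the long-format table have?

5 store values × 4 melted columns = 20 rows.

20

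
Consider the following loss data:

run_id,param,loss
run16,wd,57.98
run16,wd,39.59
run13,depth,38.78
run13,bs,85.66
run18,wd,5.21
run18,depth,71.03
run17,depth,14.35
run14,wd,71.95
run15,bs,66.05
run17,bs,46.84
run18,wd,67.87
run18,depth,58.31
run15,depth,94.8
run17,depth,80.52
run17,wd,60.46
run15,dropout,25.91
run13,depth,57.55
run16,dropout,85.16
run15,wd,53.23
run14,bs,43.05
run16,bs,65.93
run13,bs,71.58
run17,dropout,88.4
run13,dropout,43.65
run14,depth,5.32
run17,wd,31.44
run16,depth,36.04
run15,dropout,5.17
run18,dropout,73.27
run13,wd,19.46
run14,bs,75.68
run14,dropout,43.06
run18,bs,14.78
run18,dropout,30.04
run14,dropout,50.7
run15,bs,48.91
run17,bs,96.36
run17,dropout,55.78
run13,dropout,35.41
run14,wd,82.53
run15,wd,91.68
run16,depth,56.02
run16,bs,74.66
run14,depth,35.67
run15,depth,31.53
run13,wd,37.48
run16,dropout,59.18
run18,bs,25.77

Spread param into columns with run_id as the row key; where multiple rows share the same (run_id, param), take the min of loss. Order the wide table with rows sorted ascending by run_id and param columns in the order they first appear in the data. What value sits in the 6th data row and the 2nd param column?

With rows sorted ascending by run_id, row 6 is run_id=run18. param columns in first-appearance order: wd, depth, bs, dropout; column 2 is depth.
Long rows with run_id=run18, param=depth: min(71.03, 58.31) = 58.31.

58.31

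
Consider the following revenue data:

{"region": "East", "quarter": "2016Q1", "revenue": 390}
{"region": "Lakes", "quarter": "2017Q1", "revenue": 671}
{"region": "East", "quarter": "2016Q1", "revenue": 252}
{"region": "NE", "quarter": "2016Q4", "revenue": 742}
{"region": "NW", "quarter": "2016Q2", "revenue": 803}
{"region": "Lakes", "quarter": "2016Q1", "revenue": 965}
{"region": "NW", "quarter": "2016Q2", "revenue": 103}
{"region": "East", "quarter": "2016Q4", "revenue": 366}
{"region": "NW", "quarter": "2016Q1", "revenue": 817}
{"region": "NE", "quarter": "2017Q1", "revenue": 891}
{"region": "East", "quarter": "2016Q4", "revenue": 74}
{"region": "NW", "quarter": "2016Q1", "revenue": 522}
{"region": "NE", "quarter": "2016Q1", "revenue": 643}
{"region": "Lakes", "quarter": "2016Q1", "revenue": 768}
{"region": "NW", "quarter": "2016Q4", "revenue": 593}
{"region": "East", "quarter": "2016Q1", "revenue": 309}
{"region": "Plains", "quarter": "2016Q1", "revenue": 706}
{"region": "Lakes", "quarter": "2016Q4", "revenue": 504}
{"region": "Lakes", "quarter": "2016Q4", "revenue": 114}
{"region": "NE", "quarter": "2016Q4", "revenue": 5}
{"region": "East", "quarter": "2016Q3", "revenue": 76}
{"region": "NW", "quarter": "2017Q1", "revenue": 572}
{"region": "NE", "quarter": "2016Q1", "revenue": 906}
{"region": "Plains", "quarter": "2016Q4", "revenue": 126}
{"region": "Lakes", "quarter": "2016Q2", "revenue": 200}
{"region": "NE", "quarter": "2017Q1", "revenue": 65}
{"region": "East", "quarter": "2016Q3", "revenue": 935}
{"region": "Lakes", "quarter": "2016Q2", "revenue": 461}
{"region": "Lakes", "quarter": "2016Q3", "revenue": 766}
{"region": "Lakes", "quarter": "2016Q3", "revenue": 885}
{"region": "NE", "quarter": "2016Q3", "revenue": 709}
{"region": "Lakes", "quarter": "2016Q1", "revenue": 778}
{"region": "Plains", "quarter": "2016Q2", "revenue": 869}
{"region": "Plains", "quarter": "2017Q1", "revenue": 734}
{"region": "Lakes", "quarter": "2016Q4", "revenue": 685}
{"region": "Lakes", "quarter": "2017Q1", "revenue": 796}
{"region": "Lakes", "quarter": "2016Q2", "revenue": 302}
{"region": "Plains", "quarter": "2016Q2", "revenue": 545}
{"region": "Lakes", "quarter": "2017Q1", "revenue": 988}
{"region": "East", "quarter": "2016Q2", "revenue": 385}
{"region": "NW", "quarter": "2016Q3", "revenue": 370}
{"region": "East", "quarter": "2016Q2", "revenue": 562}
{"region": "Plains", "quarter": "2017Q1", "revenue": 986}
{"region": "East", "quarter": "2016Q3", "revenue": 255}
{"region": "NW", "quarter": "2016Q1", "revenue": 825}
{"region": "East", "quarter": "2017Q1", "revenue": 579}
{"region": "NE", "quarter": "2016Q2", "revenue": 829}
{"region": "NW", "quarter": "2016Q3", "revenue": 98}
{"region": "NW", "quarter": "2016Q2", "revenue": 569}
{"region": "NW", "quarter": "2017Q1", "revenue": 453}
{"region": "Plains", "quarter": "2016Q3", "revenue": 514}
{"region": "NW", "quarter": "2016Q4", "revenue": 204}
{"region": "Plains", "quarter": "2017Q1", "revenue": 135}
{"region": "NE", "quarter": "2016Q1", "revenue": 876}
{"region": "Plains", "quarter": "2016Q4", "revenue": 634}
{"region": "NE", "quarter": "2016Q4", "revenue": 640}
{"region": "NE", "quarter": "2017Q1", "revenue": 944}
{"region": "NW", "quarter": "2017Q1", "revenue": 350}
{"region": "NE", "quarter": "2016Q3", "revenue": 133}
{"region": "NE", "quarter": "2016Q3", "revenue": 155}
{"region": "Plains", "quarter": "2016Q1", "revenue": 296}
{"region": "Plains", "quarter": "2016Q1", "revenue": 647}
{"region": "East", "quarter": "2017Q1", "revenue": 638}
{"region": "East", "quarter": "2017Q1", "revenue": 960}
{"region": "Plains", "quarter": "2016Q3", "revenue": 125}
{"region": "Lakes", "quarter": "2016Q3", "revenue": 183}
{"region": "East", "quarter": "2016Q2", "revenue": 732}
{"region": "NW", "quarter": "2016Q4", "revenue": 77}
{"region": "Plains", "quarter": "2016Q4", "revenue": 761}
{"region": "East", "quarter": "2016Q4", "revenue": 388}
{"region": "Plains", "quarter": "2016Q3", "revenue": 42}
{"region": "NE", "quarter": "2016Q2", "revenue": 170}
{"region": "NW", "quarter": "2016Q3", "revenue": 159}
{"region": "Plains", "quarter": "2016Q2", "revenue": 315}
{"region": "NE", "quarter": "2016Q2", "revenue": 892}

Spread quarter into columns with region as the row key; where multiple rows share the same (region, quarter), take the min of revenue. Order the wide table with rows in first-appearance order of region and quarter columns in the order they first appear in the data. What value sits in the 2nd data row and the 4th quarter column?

200

With rows in first-appearance order of region, row 2 is region=Lakes. quarter columns in first-appearance order: 2016Q1, 2017Q1, 2016Q4, 2016Q2, 2016Q3; column 4 is 2016Q2.
Long rows with region=Lakes, quarter=2016Q2: min(200, 461, 302) = 200.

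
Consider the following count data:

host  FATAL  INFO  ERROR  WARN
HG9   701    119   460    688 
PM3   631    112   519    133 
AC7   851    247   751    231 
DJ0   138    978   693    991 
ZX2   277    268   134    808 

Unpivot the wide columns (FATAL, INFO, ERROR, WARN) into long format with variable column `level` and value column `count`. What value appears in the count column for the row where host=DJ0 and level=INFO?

978

Unpivoting turns each (host, wide-column) pair into one long row.
The wide cell at row DJ0, column INFO holds 978, so the long row (DJ0, INFO) has count=978.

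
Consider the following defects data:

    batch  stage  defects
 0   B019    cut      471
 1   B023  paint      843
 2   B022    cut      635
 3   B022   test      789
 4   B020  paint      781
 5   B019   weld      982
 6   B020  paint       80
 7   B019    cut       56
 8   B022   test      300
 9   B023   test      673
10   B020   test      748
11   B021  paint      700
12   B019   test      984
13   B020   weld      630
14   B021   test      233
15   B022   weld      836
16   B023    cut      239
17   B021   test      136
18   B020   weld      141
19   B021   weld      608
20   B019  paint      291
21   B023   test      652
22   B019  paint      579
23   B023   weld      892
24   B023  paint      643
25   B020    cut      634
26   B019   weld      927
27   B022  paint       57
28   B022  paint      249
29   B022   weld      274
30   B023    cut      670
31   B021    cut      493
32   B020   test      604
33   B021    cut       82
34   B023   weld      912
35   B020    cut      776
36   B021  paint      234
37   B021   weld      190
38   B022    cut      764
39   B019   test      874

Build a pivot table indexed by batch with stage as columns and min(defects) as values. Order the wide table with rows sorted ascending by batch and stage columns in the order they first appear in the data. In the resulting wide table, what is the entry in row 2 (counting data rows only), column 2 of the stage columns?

80

With rows sorted ascending by batch, row 2 is batch=B020. stage columns in first-appearance order: cut, paint, test, weld; column 2 is paint.
Long rows with batch=B020, stage=paint: min(781, 80) = 80.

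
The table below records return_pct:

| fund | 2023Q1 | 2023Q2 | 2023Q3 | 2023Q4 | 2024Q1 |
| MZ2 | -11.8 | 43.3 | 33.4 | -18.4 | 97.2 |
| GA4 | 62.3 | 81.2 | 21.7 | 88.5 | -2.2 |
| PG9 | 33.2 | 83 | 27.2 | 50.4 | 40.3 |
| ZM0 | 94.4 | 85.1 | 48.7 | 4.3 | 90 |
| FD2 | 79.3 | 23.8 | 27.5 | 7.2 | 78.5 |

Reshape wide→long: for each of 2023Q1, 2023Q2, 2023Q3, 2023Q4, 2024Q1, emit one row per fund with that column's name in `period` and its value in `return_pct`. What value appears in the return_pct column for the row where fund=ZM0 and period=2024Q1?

90

Unpivoting turns each (fund, wide-column) pair into one long row.
The wide cell at row ZM0, column 2024Q1 holds 90, so the long row (ZM0, 2024Q1) has return_pct=90.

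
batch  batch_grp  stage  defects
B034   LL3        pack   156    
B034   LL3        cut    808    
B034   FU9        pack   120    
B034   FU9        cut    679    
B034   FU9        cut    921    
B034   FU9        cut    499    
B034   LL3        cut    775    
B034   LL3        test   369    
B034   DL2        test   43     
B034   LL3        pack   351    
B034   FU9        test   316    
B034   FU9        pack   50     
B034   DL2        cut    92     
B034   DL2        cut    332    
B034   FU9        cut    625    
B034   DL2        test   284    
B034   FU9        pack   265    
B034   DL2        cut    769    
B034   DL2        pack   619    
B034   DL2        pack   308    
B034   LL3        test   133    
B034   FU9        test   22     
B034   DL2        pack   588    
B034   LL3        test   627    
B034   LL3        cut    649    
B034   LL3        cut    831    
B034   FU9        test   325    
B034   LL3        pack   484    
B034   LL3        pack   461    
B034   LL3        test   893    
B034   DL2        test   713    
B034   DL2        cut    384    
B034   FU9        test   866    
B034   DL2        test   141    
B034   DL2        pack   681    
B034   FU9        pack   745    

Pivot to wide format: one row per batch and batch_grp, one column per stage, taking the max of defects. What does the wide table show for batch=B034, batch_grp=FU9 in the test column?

866

Rows with batch=B034, batch_grp=FU9 and stage=test: defects values are 316, 22, 325, 866.
max(316, 22, 325, 866) = 866.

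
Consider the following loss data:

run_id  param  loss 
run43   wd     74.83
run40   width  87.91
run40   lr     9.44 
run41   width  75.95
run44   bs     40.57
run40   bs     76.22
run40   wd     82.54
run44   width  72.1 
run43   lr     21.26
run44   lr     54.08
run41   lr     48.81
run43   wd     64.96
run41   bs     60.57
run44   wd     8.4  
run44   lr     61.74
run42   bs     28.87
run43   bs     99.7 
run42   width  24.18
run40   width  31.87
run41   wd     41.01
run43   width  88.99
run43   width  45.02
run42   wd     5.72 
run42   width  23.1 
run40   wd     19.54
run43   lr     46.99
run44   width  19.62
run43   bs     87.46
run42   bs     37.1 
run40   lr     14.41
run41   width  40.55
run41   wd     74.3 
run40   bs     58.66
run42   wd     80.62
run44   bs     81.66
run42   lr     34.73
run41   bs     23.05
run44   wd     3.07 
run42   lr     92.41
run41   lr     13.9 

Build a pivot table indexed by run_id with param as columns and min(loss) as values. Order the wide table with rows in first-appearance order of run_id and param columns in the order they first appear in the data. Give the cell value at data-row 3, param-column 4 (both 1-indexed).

With rows in first-appearance order of run_id, row 3 is run_id=run41. param columns in first-appearance order: wd, width, lr, bs; column 4 is bs.
Long rows with run_id=run41, param=bs: min(60.57, 23.05) = 23.05.

23.05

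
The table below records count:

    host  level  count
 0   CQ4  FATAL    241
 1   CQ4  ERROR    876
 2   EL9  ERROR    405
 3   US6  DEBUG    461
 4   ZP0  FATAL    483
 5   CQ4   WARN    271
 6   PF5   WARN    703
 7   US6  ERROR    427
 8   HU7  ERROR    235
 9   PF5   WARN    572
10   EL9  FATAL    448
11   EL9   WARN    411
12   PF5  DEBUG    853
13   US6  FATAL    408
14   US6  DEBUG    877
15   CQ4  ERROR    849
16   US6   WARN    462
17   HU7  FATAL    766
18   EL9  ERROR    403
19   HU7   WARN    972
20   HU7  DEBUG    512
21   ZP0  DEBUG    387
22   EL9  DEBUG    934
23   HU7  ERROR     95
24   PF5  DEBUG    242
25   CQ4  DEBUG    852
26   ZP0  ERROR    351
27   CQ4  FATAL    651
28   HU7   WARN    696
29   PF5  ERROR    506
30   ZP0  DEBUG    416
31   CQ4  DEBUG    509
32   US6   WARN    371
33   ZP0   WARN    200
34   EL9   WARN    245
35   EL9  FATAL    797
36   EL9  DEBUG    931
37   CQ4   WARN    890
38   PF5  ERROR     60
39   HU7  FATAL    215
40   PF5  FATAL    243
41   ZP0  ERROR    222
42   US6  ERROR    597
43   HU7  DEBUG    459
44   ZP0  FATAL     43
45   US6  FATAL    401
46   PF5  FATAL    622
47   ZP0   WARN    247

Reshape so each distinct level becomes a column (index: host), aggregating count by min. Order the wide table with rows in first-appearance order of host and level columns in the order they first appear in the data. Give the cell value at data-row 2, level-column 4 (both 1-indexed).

245

With rows in first-appearance order of host, row 2 is host=EL9. level columns in first-appearance order: FATAL, ERROR, DEBUG, WARN; column 4 is WARN.
Long rows with host=EL9, level=WARN: min(411, 245) = 245.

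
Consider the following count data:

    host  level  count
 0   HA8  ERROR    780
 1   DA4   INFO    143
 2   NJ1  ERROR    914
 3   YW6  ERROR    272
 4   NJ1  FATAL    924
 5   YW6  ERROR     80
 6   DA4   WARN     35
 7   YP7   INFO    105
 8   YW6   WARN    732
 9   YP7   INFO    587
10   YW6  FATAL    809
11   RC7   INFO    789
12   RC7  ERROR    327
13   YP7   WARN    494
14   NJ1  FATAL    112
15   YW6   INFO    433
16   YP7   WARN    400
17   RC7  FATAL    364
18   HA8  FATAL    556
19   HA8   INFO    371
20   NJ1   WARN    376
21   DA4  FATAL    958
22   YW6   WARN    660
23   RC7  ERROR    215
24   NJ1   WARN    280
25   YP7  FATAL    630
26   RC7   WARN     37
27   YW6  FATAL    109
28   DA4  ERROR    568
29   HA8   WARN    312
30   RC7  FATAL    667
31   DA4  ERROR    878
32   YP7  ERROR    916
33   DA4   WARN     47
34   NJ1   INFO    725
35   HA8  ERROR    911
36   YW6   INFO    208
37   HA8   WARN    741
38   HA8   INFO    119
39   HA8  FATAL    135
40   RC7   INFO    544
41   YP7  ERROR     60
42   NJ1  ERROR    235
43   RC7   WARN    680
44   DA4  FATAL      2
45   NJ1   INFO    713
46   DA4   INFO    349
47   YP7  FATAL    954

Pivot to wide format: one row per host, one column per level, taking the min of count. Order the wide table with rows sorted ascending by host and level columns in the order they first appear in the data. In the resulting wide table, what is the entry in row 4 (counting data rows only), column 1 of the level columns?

215

With rows sorted ascending by host, row 4 is host=RC7. level columns in first-appearance order: ERROR, INFO, FATAL, WARN; column 1 is ERROR.
Long rows with host=RC7, level=ERROR: min(327, 215) = 215.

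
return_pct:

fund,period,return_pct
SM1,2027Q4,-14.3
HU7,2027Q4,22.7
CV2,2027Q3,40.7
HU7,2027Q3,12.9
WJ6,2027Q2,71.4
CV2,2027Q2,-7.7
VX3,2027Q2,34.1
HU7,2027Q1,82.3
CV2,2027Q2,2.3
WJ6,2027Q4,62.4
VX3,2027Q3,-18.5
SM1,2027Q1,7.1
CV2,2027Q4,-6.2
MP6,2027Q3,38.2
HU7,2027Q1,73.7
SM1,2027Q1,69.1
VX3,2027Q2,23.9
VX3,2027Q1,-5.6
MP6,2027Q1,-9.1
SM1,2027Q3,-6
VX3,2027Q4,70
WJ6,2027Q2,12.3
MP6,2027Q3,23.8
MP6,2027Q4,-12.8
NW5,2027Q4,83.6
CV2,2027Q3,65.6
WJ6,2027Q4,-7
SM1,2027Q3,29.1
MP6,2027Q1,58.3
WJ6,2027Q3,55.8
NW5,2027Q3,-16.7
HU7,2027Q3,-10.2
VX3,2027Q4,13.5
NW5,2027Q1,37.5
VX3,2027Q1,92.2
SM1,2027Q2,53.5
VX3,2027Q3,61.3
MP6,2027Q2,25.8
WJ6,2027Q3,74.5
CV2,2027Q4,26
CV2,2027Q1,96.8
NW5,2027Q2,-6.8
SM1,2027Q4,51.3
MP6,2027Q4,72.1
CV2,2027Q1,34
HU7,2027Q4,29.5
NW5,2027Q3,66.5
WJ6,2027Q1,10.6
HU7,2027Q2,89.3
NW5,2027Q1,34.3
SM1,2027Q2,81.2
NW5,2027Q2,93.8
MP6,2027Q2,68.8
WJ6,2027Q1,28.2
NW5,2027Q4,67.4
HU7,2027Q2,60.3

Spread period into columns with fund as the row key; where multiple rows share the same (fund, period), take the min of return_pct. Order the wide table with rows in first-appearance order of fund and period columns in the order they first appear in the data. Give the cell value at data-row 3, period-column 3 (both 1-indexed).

-7.7

With rows in first-appearance order of fund, row 3 is fund=CV2. period columns in first-appearance order: 2027Q4, 2027Q3, 2027Q2, 2027Q1; column 3 is 2027Q2.
Long rows with fund=CV2, period=2027Q2: min(-7.7, 2.3) = -7.7.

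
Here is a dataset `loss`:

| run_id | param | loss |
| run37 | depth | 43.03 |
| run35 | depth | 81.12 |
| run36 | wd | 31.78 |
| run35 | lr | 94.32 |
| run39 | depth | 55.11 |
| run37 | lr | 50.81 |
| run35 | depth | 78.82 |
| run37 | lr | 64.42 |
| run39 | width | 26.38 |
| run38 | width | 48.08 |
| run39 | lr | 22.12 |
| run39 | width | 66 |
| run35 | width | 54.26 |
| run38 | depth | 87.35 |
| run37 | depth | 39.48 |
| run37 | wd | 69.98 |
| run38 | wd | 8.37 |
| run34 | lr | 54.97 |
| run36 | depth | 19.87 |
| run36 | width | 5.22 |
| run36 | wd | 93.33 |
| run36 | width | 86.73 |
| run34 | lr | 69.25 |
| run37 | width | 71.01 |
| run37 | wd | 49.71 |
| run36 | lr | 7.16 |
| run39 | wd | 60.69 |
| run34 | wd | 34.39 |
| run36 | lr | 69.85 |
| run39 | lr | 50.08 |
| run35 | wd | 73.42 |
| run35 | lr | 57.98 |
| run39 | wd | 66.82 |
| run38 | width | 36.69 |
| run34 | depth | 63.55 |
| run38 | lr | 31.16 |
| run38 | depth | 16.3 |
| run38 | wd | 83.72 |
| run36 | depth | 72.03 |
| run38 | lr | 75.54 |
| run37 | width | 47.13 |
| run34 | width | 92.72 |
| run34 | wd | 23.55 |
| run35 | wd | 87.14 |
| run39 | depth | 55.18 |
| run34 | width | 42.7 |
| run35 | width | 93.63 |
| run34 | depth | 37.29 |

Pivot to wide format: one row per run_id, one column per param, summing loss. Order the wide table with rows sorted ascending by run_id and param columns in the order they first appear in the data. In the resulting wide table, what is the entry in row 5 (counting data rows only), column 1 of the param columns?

With rows sorted ascending by run_id, row 5 is run_id=run38. param columns in first-appearance order: depth, wd, lr, width; column 1 is depth.
Long rows with run_id=run38, param=depth: 87.35 + 16.3 = 103.65.

103.65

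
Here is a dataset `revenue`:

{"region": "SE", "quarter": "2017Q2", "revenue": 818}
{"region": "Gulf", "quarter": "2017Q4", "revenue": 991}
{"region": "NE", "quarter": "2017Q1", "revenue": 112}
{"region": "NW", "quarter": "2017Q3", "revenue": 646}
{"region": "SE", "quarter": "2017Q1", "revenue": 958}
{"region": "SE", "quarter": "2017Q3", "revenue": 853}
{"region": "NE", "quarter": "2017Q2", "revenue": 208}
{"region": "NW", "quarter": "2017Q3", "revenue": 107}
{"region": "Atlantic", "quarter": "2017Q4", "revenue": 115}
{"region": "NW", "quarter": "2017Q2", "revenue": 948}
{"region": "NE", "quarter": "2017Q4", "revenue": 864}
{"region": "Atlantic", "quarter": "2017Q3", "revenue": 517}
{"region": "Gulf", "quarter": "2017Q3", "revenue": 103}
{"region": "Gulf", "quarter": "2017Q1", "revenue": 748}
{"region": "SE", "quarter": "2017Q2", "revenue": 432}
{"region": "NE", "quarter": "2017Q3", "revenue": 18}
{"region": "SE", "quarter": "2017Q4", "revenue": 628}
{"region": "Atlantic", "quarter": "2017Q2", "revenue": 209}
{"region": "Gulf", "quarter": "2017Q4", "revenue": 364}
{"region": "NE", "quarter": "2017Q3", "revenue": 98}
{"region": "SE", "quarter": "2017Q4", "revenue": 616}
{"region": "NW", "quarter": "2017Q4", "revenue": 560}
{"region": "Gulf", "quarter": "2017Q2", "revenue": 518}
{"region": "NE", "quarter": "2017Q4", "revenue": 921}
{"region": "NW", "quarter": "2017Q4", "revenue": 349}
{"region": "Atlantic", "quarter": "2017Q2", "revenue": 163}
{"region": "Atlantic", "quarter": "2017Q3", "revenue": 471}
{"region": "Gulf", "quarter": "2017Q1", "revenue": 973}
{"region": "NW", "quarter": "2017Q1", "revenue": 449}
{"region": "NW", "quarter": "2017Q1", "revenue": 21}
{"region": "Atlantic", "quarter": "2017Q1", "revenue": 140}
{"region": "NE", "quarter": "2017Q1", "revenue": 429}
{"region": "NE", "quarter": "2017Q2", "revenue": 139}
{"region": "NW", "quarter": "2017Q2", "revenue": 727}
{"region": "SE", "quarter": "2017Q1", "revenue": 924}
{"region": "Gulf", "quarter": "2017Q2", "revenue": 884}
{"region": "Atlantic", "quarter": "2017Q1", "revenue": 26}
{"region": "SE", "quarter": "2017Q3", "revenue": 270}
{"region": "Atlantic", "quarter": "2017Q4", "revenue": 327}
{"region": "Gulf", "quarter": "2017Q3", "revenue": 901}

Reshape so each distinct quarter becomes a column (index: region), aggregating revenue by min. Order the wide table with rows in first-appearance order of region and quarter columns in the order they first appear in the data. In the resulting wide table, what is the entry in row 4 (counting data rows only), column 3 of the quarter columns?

With rows in first-appearance order of region, row 4 is region=NW. quarter columns in first-appearance order: 2017Q2, 2017Q4, 2017Q1, 2017Q3; column 3 is 2017Q1.
Long rows with region=NW, quarter=2017Q1: min(449, 21) = 21.

21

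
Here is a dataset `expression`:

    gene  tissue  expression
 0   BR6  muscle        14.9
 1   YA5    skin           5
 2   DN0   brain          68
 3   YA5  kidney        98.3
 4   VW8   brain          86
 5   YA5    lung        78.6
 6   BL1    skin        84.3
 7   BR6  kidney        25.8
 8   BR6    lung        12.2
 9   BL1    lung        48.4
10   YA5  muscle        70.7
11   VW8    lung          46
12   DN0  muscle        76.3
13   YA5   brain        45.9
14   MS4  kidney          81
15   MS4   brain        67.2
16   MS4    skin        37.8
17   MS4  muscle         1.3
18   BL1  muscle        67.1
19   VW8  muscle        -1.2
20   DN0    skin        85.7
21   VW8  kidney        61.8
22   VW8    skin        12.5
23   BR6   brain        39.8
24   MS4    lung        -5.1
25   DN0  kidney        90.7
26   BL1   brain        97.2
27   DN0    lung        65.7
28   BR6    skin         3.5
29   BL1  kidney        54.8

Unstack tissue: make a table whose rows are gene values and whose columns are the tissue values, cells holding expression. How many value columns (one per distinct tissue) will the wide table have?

5

5 distinct tissue values: kidney, muscle, brain, skin, lung.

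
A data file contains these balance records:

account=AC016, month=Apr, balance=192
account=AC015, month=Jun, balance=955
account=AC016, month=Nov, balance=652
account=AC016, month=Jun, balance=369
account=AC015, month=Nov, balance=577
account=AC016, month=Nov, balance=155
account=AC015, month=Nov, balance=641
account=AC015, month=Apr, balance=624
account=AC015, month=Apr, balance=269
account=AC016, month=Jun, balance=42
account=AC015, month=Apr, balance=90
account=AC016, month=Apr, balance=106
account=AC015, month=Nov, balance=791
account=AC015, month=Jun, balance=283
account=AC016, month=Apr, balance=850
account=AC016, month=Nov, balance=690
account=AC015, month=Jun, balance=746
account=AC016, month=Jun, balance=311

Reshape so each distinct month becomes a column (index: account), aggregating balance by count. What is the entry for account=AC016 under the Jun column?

Rows with account=AC016 and month=Jun: balance values are 369, 42, 311.
3 rows match — count = 3.

3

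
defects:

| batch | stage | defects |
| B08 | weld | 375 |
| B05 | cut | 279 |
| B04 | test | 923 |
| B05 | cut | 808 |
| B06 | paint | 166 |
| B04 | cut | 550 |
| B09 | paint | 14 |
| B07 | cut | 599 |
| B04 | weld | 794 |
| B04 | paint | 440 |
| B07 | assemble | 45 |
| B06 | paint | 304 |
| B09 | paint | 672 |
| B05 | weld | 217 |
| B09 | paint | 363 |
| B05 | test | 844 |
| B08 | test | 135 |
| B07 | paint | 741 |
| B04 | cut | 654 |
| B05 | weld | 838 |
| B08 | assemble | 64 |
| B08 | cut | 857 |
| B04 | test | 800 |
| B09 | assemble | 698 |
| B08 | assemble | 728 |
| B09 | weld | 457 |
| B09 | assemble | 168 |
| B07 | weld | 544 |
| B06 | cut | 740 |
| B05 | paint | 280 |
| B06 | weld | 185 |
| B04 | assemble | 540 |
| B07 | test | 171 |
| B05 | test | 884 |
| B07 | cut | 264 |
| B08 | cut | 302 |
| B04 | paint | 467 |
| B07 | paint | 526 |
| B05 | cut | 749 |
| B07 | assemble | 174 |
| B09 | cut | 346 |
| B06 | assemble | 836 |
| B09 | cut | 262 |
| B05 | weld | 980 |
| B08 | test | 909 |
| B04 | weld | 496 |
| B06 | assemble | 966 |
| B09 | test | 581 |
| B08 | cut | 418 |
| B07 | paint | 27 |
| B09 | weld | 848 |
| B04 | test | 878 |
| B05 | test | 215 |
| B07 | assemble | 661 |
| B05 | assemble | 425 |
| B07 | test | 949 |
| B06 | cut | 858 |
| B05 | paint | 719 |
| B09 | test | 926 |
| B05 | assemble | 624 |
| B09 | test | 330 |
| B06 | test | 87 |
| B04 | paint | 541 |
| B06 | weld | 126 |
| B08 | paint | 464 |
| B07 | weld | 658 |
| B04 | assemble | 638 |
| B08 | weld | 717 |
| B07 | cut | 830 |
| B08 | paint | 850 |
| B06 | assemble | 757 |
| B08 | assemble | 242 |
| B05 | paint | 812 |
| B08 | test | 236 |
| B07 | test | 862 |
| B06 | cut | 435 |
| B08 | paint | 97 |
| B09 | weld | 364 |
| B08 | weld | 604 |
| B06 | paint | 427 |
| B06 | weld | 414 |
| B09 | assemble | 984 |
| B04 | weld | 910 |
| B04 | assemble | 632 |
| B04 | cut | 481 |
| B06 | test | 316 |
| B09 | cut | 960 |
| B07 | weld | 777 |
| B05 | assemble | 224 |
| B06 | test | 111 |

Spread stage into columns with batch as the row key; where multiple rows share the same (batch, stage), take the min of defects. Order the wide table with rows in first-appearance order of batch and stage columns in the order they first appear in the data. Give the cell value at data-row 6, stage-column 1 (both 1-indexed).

544

With rows in first-appearance order of batch, row 6 is batch=B07. stage columns in first-appearance order: weld, cut, test, paint, assemble; column 1 is weld.
Long rows with batch=B07, stage=weld: min(544, 658, 777) = 544.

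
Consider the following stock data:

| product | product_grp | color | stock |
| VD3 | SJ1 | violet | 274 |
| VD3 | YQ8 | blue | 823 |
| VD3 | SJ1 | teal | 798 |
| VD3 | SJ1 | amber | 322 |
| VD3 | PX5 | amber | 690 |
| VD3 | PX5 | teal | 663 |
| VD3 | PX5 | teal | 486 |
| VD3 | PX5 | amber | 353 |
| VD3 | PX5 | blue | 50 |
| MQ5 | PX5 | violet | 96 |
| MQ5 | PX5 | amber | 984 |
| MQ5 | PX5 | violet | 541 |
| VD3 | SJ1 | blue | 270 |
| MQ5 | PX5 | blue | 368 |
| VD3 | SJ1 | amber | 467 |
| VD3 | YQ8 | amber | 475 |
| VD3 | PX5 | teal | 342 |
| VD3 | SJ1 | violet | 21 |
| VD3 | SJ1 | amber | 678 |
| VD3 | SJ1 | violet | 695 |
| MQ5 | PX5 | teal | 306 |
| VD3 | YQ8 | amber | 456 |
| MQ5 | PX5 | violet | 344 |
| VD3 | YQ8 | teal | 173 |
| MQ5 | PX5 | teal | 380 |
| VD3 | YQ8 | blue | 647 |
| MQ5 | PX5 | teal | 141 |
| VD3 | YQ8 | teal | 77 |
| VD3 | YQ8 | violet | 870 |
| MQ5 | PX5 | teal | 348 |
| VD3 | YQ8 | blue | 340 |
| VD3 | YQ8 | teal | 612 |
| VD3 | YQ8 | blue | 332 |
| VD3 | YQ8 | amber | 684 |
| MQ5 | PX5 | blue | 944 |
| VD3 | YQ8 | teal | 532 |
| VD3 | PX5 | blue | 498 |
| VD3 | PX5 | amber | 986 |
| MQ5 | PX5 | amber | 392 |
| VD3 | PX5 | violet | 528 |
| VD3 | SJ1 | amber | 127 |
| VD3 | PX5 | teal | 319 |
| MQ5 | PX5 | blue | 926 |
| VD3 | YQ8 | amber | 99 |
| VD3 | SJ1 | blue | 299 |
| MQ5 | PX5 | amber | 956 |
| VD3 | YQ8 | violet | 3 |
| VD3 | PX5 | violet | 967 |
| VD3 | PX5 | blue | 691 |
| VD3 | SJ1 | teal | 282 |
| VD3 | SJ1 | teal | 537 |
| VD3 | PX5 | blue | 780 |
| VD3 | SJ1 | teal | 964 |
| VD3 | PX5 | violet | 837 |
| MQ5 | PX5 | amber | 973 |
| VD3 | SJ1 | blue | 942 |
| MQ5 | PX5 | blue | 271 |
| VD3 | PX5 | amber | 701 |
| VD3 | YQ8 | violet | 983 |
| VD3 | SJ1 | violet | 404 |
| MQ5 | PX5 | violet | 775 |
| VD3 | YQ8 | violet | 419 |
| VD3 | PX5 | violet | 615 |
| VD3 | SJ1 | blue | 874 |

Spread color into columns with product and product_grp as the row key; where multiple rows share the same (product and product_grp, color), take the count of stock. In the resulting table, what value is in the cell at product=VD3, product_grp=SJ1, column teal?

Rows with product=VD3, product_grp=SJ1 and color=teal: stock values are 798, 282, 537, 964.
4 rows match — count = 4.

4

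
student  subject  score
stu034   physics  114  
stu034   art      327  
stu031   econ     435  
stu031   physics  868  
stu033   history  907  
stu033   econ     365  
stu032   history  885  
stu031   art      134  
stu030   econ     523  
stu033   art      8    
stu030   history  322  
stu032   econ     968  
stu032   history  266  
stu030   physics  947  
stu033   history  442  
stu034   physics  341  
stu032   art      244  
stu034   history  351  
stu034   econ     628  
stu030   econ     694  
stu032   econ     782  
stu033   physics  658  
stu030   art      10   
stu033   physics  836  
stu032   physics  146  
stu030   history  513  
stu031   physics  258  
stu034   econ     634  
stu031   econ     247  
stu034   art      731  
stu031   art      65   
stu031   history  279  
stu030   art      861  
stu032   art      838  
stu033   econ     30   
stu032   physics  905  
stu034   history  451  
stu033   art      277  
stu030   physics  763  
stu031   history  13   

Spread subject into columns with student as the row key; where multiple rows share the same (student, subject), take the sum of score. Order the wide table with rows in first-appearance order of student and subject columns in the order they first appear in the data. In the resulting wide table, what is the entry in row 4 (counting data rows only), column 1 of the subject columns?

1051

With rows in first-appearance order of student, row 4 is student=stu032. subject columns in first-appearance order: physics, art, econ, history; column 1 is physics.
Long rows with student=stu032, subject=physics: 146 + 905 = 1051.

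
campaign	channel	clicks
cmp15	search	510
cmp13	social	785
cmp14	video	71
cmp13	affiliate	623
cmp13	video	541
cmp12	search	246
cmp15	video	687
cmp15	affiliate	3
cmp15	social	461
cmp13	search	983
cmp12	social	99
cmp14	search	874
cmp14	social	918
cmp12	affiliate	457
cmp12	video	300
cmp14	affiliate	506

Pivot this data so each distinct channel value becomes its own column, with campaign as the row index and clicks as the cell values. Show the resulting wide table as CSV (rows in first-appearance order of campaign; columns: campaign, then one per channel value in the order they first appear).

campaign,search,social,video,affiliate
cmp15,510,461,687,3
cmp13,983,785,541,623
cmp14,874,918,71,506
cmp12,246,99,300,457

Columns: campaign plus the 4 distinct channel values (search, social, video, affiliate).
For example, row cmp15 column search takes clicks=510 from the long row (cmp15, search).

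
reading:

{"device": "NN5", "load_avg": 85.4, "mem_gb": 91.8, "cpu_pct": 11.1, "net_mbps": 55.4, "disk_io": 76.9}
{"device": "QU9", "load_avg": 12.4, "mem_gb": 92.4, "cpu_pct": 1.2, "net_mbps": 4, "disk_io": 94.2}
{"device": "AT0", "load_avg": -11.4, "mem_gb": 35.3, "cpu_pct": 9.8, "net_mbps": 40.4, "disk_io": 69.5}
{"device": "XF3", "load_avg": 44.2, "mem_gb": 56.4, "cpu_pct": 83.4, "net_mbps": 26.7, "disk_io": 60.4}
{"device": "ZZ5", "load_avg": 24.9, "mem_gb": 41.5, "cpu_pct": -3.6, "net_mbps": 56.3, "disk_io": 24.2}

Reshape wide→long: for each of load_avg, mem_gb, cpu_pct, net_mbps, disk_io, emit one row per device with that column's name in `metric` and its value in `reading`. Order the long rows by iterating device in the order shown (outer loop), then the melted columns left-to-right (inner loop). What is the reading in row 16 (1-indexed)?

44.2

25 rows total (5 × 5). Row 16: index ⌊(16-1)/5⌋ = 3 into device → XF3; (16-1) mod 5 = 0 into the melted columns → load_avg.
So row 16 is (XF3, load_avg, 44.2); reading = 44.2.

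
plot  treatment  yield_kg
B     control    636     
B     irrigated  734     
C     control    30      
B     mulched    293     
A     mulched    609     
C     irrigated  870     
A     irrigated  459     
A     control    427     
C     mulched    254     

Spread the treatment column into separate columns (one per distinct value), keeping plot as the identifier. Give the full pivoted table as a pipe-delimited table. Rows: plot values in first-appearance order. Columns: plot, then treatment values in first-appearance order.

Columns: plot plus the 3 distinct treatment values (control, irrigated, mulched).
For example, row B column control takes yield_kg=636 from the long row (B, control).

| plot | control | irrigated | mulched |
| B | 636 | 734 | 293 |
| C | 30 | 870 | 254 |
| A | 427 | 459 | 609 |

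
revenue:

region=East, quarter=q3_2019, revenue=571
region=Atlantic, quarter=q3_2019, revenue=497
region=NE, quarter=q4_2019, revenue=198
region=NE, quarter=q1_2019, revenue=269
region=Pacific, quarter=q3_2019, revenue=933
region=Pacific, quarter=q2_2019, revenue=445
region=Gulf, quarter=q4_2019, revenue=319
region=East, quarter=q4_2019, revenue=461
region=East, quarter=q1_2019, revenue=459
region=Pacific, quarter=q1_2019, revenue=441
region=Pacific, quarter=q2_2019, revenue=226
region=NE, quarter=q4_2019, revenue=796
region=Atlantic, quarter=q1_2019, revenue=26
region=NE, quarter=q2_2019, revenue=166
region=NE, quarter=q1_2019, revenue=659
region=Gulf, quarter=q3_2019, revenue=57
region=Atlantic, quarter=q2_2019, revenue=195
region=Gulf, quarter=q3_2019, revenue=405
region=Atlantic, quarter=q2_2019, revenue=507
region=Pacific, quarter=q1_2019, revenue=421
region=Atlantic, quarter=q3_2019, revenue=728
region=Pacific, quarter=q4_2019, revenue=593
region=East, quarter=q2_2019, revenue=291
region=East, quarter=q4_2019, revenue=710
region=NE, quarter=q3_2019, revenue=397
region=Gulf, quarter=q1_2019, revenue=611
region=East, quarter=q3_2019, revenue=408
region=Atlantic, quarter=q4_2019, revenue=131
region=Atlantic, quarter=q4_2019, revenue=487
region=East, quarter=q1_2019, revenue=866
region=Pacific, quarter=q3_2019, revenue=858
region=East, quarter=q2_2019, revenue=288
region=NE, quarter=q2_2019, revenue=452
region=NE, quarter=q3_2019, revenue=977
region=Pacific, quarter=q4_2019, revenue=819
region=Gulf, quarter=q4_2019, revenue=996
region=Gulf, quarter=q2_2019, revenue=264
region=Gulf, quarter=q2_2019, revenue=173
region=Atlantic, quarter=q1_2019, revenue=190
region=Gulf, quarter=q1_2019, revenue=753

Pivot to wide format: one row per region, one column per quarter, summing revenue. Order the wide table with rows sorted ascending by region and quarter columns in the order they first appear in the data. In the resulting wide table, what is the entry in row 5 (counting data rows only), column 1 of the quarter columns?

1791

With rows sorted ascending by region, row 5 is region=Pacific. quarter columns in first-appearance order: q3_2019, q4_2019, q1_2019, q2_2019; column 1 is q3_2019.
Long rows with region=Pacific, quarter=q3_2019: 933 + 858 = 1791.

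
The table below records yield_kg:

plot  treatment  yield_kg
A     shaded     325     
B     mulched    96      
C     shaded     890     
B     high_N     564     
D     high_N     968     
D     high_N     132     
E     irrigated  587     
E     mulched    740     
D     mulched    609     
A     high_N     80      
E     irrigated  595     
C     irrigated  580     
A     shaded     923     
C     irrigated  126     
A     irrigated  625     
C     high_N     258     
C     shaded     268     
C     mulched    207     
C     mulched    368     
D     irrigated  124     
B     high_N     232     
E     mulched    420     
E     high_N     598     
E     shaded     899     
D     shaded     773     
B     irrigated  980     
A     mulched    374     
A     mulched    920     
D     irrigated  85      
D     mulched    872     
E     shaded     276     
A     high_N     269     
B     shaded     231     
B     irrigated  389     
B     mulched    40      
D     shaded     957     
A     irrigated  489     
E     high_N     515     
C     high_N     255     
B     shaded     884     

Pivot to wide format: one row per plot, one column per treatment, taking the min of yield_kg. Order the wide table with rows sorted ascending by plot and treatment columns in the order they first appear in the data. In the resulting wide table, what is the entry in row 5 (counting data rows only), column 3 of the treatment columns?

515

With rows sorted ascending by plot, row 5 is plot=E. treatment columns in first-appearance order: shaded, mulched, high_N, irrigated; column 3 is high_N.
Long rows with plot=E, treatment=high_N: min(598, 515) = 515.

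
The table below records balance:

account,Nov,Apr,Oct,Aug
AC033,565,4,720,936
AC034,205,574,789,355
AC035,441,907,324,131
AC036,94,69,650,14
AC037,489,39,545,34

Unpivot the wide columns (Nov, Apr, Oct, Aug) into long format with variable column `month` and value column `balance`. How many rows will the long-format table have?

20

5 account values × 4 melted columns = 20 rows.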